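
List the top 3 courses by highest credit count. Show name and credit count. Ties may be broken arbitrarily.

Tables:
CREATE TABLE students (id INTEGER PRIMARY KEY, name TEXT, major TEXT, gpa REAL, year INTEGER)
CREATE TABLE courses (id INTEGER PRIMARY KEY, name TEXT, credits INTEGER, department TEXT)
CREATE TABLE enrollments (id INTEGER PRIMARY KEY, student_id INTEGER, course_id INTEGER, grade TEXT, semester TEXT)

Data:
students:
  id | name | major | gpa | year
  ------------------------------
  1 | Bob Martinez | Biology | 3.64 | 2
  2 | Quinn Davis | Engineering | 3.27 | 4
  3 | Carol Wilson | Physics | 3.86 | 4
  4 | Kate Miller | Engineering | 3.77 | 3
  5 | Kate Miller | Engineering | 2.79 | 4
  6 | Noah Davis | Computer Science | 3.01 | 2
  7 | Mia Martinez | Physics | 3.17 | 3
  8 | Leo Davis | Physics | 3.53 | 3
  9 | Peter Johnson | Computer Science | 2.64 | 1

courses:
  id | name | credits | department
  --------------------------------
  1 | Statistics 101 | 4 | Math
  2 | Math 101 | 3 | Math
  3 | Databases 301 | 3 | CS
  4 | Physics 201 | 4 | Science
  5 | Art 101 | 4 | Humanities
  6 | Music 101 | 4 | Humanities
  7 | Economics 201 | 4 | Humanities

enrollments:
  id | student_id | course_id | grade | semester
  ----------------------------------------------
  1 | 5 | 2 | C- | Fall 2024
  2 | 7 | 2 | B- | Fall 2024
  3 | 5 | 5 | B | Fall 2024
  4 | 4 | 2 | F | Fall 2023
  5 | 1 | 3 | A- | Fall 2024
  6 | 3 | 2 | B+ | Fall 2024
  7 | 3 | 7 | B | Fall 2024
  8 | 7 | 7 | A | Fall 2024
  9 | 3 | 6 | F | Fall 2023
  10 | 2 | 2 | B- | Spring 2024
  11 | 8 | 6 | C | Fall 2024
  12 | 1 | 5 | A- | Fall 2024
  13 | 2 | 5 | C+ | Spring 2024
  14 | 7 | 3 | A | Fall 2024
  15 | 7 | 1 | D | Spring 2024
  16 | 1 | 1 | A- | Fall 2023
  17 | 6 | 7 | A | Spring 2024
SELECT name, credits FROM courses ORDER BY credits DESC LIMIT 3

Execution result:
name | credits
Statistics 101 | 4
Physics 201 | 4
Art 101 | 4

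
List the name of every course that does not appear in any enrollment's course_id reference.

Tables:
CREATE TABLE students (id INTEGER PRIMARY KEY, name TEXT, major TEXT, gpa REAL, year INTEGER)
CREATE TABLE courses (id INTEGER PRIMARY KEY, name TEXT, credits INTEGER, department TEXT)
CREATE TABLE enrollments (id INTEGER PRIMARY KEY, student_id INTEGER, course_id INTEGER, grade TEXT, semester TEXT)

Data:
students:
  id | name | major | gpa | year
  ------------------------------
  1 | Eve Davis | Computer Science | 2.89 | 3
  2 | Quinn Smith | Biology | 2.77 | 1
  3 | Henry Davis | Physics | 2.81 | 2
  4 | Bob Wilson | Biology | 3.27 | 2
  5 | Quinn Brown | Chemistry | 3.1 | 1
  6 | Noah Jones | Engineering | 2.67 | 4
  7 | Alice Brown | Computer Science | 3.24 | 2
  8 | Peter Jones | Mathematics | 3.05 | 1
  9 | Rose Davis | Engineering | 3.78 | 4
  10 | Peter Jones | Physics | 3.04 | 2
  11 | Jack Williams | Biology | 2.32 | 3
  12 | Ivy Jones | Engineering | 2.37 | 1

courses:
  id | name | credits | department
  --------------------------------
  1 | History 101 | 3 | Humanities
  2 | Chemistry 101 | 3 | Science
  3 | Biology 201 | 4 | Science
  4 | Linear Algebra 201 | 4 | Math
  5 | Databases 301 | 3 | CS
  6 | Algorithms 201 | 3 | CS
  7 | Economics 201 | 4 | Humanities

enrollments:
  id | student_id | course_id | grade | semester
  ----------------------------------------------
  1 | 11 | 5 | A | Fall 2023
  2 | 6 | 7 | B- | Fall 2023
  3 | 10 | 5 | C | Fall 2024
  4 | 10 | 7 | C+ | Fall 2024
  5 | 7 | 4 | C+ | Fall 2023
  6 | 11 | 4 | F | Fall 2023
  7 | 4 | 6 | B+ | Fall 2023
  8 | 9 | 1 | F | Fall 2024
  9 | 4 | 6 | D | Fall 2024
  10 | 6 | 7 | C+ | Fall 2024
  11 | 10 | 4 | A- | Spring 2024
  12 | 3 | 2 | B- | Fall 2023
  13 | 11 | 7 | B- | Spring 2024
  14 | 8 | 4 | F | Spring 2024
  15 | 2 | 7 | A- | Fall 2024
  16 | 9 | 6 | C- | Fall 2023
SELECT p.name FROM courses p LEFT JOIN enrollments c ON c.course_id = p.id WHERE c.id IS NULL

Execution result:
Biology 201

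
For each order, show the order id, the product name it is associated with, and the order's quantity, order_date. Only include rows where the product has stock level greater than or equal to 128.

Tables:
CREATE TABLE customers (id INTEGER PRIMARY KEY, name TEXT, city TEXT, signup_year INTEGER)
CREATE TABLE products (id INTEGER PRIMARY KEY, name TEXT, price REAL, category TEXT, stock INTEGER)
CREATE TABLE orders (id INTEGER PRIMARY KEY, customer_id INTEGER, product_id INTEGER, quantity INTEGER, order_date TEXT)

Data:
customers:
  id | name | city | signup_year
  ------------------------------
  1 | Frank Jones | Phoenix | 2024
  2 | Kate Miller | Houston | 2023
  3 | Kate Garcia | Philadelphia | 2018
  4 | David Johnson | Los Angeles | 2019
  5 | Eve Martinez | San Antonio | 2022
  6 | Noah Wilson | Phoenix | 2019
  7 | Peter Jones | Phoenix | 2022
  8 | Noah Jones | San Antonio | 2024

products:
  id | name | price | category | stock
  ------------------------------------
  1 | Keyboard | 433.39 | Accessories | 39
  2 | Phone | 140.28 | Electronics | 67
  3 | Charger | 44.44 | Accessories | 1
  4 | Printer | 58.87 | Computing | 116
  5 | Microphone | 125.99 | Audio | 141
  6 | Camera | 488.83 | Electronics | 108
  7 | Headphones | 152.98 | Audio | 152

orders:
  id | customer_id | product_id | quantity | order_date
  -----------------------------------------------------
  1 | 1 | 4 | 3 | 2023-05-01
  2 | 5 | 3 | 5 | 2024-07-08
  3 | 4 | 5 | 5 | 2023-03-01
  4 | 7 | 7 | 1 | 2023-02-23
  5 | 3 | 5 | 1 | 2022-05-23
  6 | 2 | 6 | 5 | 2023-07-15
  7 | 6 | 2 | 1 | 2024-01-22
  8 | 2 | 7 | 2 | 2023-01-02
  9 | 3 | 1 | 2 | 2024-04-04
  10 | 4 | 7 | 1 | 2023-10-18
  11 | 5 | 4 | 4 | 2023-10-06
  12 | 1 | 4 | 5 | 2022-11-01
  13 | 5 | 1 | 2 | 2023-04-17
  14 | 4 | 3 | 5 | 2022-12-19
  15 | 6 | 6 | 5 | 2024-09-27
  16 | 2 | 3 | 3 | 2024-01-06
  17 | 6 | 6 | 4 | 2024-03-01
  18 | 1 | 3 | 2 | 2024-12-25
SELECT c.id, p.name AS product, c.quantity, c.order_date FROM orders c JOIN products p ON c.product_id = p.id WHERE p.stock >= 128

Execution result:
id | product | quantity | order_date
3 | Microphone | 5 | 2023-03-01
4 | Headphones | 1 | 2023-02-23
5 | Microphone | 1 | 2022-05-23
8 | Headphones | 2 | 2023-01-02
10 | Headphones | 1 | 2023-10-18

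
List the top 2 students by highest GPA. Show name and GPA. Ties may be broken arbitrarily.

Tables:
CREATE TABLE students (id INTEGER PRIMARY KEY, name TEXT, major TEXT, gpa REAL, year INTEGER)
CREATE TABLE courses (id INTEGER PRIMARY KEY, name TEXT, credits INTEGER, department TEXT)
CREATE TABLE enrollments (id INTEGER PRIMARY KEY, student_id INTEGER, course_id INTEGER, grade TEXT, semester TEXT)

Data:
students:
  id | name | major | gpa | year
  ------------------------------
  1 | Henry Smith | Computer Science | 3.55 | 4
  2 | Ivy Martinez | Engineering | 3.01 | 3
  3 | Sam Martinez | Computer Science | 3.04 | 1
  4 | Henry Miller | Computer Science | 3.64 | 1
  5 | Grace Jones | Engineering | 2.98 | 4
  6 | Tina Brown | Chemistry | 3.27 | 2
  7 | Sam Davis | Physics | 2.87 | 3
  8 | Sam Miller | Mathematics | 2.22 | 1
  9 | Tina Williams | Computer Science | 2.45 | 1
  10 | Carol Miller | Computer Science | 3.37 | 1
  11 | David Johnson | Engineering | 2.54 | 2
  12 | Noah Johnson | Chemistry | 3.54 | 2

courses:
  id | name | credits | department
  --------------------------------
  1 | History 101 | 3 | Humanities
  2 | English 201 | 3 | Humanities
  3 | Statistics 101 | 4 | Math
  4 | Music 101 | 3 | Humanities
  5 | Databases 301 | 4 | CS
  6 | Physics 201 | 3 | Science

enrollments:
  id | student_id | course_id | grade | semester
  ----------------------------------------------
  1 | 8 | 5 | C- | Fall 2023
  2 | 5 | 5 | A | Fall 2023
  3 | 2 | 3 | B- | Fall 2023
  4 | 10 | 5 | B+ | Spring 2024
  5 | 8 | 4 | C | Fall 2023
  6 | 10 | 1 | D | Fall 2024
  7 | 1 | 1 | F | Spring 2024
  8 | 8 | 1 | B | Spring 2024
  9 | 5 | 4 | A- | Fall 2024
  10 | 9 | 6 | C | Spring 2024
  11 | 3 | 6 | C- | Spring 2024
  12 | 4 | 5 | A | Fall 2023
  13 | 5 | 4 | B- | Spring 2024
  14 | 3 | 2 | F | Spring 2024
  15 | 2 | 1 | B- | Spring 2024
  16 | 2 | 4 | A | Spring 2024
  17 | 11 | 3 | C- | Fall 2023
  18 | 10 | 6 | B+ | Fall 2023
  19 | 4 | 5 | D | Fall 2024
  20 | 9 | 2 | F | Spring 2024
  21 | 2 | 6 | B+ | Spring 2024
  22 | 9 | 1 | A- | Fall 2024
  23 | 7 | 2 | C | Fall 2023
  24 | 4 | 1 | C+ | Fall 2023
SELECT name, gpa FROM students ORDER BY gpa DESC LIMIT 2

Execution result:
name | gpa
Henry Miller | 3.64
Henry Smith | 3.55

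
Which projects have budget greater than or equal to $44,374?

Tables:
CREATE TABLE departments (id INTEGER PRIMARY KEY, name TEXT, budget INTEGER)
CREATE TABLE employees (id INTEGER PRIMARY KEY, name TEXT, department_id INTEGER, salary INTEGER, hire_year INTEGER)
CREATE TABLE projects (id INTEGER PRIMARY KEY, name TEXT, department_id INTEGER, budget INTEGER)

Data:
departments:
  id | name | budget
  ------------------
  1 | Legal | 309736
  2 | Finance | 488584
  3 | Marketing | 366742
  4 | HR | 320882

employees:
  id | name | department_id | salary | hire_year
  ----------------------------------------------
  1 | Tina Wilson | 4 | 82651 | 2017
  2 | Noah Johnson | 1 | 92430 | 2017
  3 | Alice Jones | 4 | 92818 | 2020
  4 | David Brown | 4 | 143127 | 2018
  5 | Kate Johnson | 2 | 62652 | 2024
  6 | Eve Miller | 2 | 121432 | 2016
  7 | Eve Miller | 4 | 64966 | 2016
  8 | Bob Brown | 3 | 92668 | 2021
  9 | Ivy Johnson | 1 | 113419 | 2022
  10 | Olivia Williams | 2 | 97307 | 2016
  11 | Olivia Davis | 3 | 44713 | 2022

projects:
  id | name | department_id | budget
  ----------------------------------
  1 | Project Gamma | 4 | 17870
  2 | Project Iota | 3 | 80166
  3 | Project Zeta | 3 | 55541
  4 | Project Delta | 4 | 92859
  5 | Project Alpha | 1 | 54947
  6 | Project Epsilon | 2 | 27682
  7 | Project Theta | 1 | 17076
SELECT name, budget FROM projects WHERE budget >= 44374

Execution result:
name | budget
Project Iota | 80166
Project Zeta | 55541
Project Delta | 92859
Project Alpha | 54947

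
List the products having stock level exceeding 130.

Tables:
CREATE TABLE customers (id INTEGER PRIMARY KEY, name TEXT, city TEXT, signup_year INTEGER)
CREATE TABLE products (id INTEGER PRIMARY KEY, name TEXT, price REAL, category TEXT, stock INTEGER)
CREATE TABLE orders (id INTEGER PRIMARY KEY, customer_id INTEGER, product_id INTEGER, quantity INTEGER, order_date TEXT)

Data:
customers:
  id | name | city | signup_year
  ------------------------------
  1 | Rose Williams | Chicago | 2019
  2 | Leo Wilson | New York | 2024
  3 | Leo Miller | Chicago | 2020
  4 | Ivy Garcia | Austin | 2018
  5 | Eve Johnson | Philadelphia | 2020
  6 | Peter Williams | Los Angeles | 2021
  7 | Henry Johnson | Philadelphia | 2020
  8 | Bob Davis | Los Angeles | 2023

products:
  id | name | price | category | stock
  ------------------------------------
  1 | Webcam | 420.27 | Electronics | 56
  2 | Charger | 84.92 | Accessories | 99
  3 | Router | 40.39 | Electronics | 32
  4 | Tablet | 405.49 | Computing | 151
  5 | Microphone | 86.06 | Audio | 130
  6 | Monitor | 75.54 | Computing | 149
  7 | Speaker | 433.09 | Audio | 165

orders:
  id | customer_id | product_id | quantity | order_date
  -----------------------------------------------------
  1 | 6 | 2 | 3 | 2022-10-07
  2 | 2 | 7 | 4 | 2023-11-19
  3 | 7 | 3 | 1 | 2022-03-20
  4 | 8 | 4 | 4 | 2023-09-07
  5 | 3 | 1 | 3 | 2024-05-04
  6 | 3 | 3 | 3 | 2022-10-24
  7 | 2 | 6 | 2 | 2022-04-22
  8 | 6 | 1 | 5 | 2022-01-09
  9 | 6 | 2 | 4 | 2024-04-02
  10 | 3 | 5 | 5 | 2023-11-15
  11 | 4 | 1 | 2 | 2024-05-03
SELECT name, stock FROM products WHERE stock > 130

Execution result:
name | stock
Tablet | 151
Monitor | 149
Speaker | 165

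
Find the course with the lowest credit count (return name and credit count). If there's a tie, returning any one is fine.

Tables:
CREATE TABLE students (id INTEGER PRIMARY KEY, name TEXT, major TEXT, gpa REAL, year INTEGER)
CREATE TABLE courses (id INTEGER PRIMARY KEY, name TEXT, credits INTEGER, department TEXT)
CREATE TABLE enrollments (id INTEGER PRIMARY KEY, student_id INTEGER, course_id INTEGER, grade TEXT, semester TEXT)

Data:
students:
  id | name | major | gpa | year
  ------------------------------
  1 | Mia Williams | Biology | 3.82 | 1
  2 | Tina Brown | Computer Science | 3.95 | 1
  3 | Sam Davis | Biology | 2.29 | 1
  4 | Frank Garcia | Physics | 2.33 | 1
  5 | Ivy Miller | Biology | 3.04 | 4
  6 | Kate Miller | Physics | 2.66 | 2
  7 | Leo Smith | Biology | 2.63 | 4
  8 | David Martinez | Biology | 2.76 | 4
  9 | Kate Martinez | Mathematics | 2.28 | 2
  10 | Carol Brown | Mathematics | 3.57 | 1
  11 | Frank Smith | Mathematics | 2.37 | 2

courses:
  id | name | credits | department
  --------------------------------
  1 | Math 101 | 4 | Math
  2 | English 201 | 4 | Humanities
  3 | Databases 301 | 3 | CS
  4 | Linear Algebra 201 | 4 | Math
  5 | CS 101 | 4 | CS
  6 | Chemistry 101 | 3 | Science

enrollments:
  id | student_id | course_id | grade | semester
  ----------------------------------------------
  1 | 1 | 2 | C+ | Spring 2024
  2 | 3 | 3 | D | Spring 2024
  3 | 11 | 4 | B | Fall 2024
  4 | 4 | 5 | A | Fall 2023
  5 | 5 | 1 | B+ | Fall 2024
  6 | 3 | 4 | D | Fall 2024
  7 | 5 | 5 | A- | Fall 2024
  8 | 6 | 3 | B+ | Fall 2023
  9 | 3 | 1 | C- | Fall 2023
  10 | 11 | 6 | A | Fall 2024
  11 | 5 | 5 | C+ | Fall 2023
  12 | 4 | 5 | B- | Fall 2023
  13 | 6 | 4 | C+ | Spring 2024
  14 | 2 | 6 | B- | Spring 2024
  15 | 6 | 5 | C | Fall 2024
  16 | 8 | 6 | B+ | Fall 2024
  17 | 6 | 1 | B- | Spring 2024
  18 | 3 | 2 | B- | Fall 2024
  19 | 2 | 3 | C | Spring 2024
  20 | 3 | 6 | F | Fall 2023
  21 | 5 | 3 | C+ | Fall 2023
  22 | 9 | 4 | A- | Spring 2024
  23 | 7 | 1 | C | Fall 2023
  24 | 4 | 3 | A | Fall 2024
SELECT name, credits FROM courses ORDER BY credits ASC LIMIT 1

Execution result:
name | credits
Databases 301 | 3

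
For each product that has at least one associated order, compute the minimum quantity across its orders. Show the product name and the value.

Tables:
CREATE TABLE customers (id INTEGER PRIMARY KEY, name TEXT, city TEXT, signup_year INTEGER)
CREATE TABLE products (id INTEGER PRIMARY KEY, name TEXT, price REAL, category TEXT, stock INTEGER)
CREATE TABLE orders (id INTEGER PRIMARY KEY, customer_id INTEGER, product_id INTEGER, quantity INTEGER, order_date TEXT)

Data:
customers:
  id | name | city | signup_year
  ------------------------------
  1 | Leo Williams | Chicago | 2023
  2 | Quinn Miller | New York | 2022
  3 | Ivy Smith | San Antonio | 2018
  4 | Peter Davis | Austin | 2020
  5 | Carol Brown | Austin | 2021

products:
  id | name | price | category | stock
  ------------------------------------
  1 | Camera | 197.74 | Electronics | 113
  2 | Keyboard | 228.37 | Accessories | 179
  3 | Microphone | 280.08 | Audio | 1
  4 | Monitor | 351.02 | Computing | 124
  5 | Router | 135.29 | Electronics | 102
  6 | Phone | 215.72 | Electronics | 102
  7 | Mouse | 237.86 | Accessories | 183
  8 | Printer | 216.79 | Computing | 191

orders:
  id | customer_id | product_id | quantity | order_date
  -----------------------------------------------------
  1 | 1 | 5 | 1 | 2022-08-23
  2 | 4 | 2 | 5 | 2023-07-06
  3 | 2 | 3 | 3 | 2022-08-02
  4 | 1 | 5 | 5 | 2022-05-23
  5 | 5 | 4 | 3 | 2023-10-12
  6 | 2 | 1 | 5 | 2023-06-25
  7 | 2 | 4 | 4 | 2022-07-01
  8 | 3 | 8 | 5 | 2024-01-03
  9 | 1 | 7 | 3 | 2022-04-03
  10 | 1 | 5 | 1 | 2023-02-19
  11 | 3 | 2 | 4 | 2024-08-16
SELECT p.name, MIN(c.quantity) AS min_quantity FROM orders c JOIN products p ON c.product_id = p.id GROUP BY p.id, p.name

Execution result:
name | min_quantity
Camera | 5
Keyboard | 4
Microphone | 3
Monitor | 3
Router | 1
Mouse | 3
Printer | 5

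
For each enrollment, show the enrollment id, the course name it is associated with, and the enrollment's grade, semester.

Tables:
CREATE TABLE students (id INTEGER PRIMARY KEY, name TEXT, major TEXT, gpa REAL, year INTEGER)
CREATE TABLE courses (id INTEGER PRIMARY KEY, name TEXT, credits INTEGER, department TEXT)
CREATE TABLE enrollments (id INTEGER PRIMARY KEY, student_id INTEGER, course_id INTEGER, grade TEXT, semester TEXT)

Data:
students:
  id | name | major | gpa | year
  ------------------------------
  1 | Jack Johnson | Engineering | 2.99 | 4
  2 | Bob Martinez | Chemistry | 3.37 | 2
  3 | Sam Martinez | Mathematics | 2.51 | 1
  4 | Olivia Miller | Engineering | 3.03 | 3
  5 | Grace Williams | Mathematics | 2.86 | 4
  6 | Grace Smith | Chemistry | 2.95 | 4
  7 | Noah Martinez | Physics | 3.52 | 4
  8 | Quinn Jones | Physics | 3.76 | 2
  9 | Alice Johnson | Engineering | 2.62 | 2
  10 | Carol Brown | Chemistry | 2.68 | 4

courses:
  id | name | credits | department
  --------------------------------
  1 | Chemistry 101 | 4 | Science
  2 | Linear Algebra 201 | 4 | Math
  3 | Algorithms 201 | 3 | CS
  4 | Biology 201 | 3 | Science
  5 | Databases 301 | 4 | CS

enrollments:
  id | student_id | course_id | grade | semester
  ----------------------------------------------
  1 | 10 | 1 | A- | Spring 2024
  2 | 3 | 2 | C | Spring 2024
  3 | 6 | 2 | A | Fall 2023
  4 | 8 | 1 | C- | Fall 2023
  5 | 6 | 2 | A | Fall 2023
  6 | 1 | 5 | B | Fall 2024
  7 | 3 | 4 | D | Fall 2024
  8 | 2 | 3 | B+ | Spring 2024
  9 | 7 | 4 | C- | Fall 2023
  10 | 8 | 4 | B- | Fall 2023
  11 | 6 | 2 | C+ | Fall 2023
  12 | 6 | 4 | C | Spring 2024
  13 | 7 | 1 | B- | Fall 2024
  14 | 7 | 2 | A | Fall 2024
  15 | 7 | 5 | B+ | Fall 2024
SELECT c.id, p.name AS course, c.grade, c.semester FROM enrollments c JOIN courses p ON c.course_id = p.id

Execution result:
id | course | grade | semester
1 | Chemistry 101 | A- | Spring 2024
2 | Linear Algebra 201 | C | Spring 2024
3 | Linear Algebra 201 | A | Fall 2023
4 | Chemistry 101 | C- | Fall 2023
5 | Linear Algebra 201 | A | Fall 2023
6 | Databases 301 | B | Fall 2024
7 | Biology 201 | D | Fall 2024
8 | Algorithms 201 | B+ | Spring 2024
9 | Biology 201 | C- | Fall 2023
10 | Biology 201 | B- | Fall 2023
11 | Linear Algebra 201 | C+ | Fall 2023
12 | Biology 201 | C | Spring 2024
13 | Chemistry 101 | B- | Fall 2024
14 | Linear Algebra 201 | A | Fall 2024
15 | Databases 301 | B+ | Fall 2024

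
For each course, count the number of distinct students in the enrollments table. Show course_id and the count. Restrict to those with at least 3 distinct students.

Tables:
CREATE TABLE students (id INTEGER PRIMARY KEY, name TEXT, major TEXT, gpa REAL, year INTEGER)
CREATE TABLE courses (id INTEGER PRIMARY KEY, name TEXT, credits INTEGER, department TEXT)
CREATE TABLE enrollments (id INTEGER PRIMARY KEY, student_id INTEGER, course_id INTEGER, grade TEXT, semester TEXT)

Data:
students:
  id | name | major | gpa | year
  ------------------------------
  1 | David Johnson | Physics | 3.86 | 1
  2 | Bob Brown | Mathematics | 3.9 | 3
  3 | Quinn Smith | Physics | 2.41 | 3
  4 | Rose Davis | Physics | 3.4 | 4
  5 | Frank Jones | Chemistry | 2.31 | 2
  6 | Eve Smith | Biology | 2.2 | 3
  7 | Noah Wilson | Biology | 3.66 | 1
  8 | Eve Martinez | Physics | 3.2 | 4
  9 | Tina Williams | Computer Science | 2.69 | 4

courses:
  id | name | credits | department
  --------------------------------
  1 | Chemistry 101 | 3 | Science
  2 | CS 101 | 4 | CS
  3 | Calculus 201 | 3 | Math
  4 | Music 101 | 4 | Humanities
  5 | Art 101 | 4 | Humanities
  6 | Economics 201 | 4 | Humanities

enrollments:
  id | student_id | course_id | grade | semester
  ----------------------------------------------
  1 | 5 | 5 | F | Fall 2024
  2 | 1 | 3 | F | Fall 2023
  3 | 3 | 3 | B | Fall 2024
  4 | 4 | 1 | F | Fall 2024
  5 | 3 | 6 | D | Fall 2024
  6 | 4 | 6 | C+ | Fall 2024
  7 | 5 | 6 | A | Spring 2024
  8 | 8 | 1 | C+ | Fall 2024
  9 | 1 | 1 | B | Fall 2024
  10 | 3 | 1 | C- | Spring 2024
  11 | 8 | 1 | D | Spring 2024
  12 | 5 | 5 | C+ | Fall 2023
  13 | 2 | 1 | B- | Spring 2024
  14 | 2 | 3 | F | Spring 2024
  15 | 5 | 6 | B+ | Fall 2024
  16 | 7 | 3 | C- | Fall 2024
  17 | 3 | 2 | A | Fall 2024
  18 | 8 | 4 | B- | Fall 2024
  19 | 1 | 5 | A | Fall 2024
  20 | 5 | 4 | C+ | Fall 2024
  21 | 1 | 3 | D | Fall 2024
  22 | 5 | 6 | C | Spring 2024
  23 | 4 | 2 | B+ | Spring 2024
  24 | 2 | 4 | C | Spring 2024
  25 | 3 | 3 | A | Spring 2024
SELECT course_id, COUNT(DISTINCT student_id) AS distinct_student_count FROM enrollments GROUP BY course_id HAVING COUNT(DISTINCT student_id) >= 3

Execution result:
course_id | distinct_student_count
1 | 5
3 | 4
4 | 3
6 | 3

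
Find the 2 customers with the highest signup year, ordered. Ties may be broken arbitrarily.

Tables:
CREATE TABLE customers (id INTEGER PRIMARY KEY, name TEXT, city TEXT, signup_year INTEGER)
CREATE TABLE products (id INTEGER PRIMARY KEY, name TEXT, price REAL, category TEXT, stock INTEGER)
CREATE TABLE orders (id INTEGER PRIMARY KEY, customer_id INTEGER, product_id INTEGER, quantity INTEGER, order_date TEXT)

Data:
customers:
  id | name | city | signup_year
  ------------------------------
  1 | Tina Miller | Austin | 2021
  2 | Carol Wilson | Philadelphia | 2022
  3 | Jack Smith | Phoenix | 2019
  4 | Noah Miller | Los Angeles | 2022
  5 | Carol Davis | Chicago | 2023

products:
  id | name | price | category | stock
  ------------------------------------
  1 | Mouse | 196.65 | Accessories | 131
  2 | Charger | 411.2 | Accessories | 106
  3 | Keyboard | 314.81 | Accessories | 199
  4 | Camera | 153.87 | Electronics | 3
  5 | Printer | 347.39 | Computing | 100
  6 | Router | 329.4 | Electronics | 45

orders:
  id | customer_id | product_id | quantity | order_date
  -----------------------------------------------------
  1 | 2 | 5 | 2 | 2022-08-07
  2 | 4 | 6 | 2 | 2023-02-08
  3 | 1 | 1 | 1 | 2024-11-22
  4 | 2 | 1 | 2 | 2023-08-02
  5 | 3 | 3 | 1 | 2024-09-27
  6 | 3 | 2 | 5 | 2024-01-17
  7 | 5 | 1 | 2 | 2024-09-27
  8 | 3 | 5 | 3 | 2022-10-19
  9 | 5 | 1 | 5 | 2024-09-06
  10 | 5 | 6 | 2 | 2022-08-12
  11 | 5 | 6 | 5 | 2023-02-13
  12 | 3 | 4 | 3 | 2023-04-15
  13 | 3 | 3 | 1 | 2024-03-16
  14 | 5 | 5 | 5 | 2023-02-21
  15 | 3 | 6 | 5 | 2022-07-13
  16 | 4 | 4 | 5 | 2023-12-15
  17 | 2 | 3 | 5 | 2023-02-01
SELECT name, signup_year FROM customers ORDER BY signup_year DESC LIMIT 2

Execution result:
name | signup_year
Carol Davis | 2023
Carol Wilson | 2022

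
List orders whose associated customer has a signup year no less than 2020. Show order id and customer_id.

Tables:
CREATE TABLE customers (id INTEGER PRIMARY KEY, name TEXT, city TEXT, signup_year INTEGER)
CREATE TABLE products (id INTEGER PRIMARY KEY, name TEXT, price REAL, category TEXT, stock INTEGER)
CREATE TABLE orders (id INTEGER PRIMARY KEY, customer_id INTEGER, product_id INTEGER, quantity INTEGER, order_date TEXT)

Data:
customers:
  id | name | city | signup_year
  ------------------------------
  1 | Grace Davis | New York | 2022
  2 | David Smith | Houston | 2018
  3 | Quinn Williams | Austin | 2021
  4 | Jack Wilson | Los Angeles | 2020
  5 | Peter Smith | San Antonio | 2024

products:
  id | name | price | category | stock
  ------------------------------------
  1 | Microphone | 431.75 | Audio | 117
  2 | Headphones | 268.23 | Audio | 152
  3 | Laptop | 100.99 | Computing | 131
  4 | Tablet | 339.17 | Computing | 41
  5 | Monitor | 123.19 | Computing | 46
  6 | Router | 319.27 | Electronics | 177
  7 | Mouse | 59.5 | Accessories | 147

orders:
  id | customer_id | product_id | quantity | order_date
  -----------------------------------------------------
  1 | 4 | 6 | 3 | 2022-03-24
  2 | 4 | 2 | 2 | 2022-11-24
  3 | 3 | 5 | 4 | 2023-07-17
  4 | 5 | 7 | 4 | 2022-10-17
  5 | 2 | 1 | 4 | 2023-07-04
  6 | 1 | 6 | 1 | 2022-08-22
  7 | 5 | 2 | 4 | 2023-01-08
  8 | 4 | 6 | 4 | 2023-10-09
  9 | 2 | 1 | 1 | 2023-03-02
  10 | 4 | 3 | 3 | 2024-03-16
SELECT id, customer_id FROM orders WHERE customer_id IN (SELECT id FROM customers WHERE signup_year >= 2020)

Execution result:
id | customer_id
1 | 4
2 | 4
3 | 3
4 | 5
6 | 1
7 | 5
8 | 4
10 | 4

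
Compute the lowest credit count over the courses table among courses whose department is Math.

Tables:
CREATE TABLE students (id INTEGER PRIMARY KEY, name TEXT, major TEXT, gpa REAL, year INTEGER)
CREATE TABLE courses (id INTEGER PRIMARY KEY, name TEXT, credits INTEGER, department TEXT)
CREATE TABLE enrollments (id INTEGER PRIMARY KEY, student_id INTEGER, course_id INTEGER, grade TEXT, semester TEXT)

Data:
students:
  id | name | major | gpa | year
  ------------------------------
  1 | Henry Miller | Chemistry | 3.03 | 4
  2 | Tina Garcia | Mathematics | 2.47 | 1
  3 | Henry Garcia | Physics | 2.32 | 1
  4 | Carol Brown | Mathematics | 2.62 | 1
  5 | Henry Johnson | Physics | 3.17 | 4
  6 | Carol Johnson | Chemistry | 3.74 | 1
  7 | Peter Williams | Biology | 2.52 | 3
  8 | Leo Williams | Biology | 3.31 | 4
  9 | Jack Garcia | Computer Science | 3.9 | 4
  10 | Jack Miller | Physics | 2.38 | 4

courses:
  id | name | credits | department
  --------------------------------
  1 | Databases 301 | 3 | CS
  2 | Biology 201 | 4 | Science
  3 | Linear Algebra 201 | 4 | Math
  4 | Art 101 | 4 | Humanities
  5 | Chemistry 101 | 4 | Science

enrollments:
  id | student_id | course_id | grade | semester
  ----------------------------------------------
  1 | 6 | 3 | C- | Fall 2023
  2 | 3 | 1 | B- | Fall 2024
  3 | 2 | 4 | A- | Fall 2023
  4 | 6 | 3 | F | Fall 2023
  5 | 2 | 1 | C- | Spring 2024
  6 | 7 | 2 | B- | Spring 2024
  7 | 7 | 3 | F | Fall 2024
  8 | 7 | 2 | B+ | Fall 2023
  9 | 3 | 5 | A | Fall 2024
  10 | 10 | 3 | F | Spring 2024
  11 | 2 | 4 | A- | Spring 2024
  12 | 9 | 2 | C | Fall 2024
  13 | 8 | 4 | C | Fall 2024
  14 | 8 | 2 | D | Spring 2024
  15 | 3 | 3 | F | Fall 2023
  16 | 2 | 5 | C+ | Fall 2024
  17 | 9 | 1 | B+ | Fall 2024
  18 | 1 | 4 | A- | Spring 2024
SELECT MIN(credits) FROM courses WHERE department = 'Math'

Execution result:
4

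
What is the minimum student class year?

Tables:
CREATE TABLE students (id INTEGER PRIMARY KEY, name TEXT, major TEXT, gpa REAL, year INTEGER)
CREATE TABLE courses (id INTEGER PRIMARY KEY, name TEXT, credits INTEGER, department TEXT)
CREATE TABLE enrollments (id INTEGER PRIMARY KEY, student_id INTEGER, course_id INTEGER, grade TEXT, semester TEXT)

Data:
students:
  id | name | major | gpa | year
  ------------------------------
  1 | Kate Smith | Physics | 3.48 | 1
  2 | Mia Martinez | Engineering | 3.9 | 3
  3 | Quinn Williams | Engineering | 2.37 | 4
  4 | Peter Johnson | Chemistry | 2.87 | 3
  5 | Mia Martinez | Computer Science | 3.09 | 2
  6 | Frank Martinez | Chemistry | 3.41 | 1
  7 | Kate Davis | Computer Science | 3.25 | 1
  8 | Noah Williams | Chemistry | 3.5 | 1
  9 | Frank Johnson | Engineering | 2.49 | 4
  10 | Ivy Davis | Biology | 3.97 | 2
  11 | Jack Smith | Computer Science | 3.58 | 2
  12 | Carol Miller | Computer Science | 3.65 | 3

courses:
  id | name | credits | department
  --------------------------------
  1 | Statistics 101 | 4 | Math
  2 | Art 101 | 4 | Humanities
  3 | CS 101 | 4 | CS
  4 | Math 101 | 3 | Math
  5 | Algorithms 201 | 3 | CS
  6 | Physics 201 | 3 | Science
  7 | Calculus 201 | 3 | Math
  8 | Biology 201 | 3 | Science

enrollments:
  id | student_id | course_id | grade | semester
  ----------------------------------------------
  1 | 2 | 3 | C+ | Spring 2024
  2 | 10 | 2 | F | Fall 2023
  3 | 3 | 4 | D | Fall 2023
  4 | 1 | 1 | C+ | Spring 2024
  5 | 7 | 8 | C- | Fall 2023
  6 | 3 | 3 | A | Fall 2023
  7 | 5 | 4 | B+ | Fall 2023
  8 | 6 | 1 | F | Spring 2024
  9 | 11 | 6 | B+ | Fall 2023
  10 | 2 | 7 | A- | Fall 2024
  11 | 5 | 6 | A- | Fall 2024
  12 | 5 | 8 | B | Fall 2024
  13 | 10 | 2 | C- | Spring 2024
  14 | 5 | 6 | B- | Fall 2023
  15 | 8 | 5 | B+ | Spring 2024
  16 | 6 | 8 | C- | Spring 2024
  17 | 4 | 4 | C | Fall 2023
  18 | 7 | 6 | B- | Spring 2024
SELECT MIN(year) FROM students

Execution result:
1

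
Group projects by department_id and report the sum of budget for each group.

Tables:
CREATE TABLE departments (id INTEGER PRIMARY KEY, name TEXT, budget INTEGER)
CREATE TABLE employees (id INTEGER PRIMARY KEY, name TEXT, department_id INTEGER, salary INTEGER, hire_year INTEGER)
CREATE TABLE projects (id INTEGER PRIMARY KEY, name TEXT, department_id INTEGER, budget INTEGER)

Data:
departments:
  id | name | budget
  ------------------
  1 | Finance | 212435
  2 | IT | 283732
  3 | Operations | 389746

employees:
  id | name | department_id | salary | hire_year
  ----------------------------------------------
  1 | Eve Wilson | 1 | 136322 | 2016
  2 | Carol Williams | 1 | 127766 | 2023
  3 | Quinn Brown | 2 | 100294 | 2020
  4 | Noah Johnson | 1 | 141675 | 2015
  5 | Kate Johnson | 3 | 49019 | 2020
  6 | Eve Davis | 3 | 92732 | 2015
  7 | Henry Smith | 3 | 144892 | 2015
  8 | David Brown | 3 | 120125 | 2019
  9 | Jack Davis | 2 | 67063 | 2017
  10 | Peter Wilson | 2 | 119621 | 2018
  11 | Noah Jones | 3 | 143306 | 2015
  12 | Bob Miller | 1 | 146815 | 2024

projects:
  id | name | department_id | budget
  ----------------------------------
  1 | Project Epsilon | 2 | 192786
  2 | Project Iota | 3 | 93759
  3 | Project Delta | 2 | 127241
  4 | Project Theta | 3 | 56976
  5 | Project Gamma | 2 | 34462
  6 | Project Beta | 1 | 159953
SELECT department_id, SUM(budget) AS sum_budget FROM projects GROUP BY department_id

Execution result:
department_id | sum_budget
1 | 159953
2 | 354489
3 | 150735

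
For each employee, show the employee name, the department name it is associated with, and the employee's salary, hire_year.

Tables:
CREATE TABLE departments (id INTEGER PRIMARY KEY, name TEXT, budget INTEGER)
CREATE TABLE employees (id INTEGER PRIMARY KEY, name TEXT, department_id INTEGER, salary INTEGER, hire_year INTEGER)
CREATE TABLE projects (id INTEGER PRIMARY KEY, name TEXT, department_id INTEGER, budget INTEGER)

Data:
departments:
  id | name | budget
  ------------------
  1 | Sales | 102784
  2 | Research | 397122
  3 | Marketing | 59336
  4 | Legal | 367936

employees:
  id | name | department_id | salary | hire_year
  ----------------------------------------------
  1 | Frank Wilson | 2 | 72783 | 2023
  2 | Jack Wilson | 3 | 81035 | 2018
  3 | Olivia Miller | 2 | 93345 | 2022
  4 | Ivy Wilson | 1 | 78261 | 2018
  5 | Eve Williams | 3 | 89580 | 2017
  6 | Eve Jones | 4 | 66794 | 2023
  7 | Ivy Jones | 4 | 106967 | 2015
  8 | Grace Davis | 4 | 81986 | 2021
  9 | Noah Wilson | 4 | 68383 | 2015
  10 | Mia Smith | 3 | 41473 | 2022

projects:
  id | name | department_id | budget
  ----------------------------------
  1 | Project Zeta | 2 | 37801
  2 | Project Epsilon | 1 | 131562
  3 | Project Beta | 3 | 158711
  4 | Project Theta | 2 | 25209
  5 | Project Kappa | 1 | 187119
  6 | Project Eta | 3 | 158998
SELECT c.name, p.name AS department, c.salary, c.hire_year FROM employees c JOIN departments p ON c.department_id = p.id

Execution result:
name | department | salary | hire_year
Frank Wilson | Research | 72783 | 2023
Jack Wilson | Marketing | 81035 | 2018
Olivia Miller | Research | 93345 | 2022
Ivy Wilson | Sales | 78261 | 2018
Eve Williams | Marketing | 89580 | 2017
Eve Jones | Legal | 66794 | 2023
Ivy Jones | Legal | 106967 | 2015
Grace Davis | Legal | 81986 | 2021
Noah Wilson | Legal | 68383 | 2015
Mia Smith | Marketing | 41473 | 2022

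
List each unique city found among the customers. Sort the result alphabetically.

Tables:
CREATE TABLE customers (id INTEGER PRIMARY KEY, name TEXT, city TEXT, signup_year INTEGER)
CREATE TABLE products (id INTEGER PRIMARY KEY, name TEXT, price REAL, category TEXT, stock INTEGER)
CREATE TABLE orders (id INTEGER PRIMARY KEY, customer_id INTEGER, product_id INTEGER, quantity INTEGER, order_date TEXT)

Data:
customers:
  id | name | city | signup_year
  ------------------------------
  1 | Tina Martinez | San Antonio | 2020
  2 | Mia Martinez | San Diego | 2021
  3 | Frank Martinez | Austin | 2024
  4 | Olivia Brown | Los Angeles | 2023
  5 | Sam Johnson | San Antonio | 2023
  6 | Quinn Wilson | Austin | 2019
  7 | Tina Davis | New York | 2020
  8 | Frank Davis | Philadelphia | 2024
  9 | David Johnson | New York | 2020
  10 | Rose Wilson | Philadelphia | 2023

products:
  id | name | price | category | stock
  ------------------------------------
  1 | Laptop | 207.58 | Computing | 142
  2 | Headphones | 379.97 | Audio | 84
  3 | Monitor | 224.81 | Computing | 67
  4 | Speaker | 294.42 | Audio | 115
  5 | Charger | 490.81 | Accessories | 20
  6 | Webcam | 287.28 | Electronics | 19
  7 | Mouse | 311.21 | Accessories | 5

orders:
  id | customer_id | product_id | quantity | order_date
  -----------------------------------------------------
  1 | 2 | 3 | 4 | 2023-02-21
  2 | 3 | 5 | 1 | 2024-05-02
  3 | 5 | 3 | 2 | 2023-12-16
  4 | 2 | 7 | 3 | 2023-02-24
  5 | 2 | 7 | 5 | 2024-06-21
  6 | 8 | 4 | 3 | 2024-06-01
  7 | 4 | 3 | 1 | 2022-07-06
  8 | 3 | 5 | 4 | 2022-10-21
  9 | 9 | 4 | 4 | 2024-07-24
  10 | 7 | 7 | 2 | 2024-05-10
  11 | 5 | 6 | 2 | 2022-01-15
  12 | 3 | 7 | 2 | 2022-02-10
SELECT DISTINCT city FROM customers ORDER BY city

Execution result:
city
Austin
Los Angeles
New York
Philadelphia
San Antonio
San Diego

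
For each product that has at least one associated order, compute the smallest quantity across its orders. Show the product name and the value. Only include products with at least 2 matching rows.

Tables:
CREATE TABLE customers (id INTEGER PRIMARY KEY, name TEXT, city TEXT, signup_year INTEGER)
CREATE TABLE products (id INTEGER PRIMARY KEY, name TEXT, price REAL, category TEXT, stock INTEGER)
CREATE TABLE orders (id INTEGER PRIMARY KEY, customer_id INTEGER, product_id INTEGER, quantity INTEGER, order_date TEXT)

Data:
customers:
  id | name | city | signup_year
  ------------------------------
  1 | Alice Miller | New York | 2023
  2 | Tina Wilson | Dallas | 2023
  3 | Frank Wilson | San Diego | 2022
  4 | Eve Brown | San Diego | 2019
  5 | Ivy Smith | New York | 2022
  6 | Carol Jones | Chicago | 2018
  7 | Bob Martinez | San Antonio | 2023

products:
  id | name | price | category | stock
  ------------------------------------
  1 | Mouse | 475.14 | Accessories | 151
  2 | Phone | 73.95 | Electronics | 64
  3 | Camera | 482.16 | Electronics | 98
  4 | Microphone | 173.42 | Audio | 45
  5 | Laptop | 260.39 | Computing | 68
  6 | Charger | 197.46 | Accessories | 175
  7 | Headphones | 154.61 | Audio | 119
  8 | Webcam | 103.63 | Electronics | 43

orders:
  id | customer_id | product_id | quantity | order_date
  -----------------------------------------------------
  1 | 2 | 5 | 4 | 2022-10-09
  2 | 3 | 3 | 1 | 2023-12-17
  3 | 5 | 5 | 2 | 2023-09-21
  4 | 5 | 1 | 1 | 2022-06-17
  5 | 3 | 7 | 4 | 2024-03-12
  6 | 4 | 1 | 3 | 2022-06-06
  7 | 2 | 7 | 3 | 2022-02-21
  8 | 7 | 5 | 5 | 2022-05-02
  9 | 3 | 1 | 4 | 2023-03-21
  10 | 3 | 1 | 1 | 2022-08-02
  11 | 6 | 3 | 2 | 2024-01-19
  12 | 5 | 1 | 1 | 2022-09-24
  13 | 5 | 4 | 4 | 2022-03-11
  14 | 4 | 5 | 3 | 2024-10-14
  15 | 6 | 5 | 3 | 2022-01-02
SELECT p.name, MIN(c.quantity) AS min_quantity FROM orders c JOIN products p ON c.product_id = p.id GROUP BY p.id, p.name HAVING COUNT(*) >= 2

Execution result:
name | min_quantity
Mouse | 1
Camera | 1
Laptop | 2
Headphones | 3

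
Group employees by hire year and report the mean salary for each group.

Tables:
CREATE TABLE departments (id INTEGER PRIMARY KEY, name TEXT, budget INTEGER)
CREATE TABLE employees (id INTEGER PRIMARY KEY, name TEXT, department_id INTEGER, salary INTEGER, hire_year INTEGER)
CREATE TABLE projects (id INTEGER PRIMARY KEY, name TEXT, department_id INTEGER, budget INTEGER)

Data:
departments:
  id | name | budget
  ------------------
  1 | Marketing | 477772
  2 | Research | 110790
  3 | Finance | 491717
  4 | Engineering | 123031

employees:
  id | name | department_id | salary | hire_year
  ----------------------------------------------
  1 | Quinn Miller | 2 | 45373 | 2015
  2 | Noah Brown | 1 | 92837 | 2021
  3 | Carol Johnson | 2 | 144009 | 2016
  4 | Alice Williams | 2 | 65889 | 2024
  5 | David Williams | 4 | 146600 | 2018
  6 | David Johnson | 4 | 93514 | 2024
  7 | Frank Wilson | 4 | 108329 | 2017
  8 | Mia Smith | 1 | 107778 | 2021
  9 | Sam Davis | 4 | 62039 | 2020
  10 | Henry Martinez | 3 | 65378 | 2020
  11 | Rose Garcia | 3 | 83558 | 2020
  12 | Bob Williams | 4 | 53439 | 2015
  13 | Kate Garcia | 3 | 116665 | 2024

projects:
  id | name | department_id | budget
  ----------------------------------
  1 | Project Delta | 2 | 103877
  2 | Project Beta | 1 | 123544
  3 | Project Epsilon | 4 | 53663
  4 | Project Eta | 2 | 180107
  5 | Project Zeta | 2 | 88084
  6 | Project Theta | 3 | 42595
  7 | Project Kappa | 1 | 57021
SELECT hire_year, AVG(salary) AS avg_salary FROM employees GROUP BY hire_year

Execution result:
hire_year | avg_salary
2015 | 49406.00
2016 | 144009.00
2017 | 108329.00
2018 | 146600.00
2020 | 70325.00
2021 | 100307.50
2024 | 92022.67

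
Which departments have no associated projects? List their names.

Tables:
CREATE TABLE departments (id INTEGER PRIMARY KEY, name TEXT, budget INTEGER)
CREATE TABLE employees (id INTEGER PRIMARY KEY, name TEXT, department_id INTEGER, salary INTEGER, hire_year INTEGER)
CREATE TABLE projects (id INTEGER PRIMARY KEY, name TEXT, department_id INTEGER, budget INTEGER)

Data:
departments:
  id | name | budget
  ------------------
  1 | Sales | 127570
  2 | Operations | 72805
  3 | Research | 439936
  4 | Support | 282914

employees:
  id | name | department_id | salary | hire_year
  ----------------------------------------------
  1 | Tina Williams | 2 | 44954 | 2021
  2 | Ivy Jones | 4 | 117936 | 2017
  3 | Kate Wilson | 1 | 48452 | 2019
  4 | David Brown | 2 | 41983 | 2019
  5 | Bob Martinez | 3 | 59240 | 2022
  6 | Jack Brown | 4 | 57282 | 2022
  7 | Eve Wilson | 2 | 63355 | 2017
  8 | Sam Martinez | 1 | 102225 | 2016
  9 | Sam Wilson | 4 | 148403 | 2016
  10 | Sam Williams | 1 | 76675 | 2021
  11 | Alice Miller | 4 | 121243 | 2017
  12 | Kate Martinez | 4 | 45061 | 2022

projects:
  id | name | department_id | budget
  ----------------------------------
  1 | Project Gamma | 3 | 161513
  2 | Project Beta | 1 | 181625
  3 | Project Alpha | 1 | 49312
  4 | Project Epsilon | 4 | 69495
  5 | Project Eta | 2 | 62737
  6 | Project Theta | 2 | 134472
SELECT p.name FROM departments p LEFT JOIN projects c ON c.department_id = p.id WHERE c.id IS NULL

Execution result:
(no rows)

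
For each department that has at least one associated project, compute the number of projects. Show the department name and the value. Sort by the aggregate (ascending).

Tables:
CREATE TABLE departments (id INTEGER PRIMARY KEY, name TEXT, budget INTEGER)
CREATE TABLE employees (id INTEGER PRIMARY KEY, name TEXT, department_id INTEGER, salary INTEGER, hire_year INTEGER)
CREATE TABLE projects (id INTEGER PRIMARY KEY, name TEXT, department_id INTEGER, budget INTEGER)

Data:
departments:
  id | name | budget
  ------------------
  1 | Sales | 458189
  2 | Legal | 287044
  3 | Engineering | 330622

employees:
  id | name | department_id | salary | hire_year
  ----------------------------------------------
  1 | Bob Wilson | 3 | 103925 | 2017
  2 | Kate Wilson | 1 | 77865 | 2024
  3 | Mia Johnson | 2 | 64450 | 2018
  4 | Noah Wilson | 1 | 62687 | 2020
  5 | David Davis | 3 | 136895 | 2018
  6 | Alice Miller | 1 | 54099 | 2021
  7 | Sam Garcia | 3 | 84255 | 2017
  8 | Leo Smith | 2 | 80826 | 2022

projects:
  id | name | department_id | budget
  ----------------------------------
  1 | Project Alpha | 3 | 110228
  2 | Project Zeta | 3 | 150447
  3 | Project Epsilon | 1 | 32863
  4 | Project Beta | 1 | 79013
SELECT p.name, COUNT(*) AS n FROM projects c JOIN departments p ON c.department_id = p.id GROUP BY p.id, p.name ORDER BY n ASC

Execution result:
name | n
Sales | 2
Engineering | 2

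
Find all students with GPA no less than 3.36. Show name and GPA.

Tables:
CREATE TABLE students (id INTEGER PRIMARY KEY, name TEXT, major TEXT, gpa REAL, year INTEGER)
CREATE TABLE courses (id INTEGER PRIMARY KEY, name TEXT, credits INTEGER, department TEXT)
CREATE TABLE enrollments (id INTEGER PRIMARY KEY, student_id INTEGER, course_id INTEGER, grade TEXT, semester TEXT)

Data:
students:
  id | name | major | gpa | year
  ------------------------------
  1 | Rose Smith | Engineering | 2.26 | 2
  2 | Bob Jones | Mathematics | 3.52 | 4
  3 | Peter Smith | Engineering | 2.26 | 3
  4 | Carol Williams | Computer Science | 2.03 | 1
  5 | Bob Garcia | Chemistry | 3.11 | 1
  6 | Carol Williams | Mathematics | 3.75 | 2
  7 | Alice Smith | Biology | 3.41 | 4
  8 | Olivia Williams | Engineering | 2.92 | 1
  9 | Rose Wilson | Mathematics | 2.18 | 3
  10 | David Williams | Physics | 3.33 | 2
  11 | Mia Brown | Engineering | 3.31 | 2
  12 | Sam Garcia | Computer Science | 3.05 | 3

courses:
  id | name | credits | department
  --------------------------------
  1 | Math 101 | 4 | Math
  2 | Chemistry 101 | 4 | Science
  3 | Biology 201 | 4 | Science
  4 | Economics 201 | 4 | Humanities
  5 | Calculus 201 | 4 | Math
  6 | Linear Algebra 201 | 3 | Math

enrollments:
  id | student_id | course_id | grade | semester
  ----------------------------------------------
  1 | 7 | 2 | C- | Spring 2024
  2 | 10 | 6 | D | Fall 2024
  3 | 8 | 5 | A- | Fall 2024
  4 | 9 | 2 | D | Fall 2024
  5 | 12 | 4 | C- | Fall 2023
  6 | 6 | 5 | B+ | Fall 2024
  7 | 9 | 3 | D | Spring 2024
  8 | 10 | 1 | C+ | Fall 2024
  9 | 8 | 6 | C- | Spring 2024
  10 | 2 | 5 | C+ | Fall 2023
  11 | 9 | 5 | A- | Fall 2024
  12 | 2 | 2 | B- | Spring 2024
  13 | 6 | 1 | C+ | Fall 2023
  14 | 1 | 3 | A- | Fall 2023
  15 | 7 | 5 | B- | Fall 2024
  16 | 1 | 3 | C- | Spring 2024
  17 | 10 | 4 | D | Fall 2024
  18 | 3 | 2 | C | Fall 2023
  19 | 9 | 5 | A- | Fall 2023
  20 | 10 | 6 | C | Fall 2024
SELECT name, gpa FROM students WHERE gpa >= 3.36

Execution result:
name | gpa
Bob Jones | 3.52
Carol Williams | 3.75
Alice Smith | 3.41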